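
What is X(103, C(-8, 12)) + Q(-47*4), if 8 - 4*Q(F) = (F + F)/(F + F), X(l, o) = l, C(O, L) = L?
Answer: 419/4 ≈ 104.75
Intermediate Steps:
Q(F) = 7/4 (Q(F) = 2 - (F + F)/(4*(F + F)) = 2 - 2*F/(4*(2*F)) = 2 - 2*F*1/(2*F)/4 = 2 - ¼*1 = 2 - ¼ = 7/4)
X(103, C(-8, 12)) + Q(-47*4) = 103 + 7/4 = 419/4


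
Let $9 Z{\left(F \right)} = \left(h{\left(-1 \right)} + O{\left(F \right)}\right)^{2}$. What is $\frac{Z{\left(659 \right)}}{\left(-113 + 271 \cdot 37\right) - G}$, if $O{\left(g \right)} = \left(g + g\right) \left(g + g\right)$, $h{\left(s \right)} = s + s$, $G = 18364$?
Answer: $- \frac{1508796421442}{38025} \approx -3.9679 \cdot 10^{7}$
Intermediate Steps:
$h{\left(s \right)} = 2 s$
$O{\left(g \right)} = 4 g^{2}$ ($O{\left(g \right)} = 2 g 2 g = 4 g^{2}$)
$Z{\left(F \right)} = \frac{\left(-2 + 4 F^{2}\right)^{2}}{9}$ ($Z{\left(F \right)} = \frac{\left(2 \left(-1\right) + 4 F^{2}\right)^{2}}{9} = \frac{\left(-2 + 4 F^{2}\right)^{2}}{9}$)
$\frac{Z{\left(659 \right)}}{\left(-113 + 271 \cdot 37\right) - G} = \frac{\frac{4}{9} \left(-1 + 2 \cdot 659^{2}\right)^{2}}{\left(-113 + 271 \cdot 37\right) - 18364} = \frac{\frac{4}{9} \left(-1 + 2 \cdot 434281\right)^{2}}{\left(-113 + 10027\right) - 18364} = \frac{\frac{4}{9} \left(-1 + 868562\right)^{2}}{9914 - 18364} = \frac{\frac{4}{9} \cdot 868561^{2}}{-8450} = \frac{4}{9} \cdot 754398210721 \left(- \frac{1}{8450}\right) = \frac{3017592842884}{9} \left(- \frac{1}{8450}\right) = - \frac{1508796421442}{38025}$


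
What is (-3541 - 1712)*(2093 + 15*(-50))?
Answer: -7054779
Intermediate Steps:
(-3541 - 1712)*(2093 + 15*(-50)) = -5253*(2093 - 750) = -5253*1343 = -7054779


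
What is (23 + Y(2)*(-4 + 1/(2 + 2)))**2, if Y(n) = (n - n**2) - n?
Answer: 1444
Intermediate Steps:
Y(n) = -n**2
(23 + Y(2)*(-4 + 1/(2 + 2)))**2 = (23 + (-1*2**2)*(-4 + 1/(2 + 2)))**2 = (23 + (-1*4)*(-4 + 1/4))**2 = (23 - 4*(-4 + 1/4))**2 = (23 - 4*(-15/4))**2 = (23 + 15)**2 = 38**2 = 1444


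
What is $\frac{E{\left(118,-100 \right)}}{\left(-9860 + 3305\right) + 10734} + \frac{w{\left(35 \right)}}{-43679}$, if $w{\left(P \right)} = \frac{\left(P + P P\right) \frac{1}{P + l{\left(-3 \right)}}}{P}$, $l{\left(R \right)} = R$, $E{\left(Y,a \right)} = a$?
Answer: $- \frac{34980811}{1460276328} \approx -0.023955$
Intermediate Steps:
$w{\left(P \right)} = \frac{P + P^{2}}{P \left(-3 + P\right)}$ ($w{\left(P \right)} = \frac{\left(P + P P\right) \frac{1}{P - 3}}{P} = \frac{\left(P + P^{2}\right) \frac{1}{-3 + P}}{P} = \frac{\frac{1}{-3 + P} \left(P + P^{2}\right)}{P} = \frac{P + P^{2}}{P \left(-3 + P\right)}$)
$\frac{E{\left(118,-100 \right)}}{\left(-9860 + 3305\right) + 10734} + \frac{w{\left(35 \right)}}{-43679} = - \frac{100}{\left(-9860 + 3305\right) + 10734} + \frac{\frac{1}{-3 + 35} \left(1 + 35\right)}{-43679} = - \frac{100}{-6555 + 10734} + \frac{1}{32} \cdot 36 \left(- \frac{1}{43679}\right) = - \frac{100}{4179} + \frac{1}{32} \cdot 36 \left(- \frac{1}{43679}\right) = \left(-100\right) \frac{1}{4179} + \frac{9}{8} \left(- \frac{1}{43679}\right) = - \frac{100}{4179} - \frac{9}{349432} = - \frac{34980811}{1460276328}$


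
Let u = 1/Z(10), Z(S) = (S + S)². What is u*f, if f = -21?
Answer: -21/400 ≈ -0.052500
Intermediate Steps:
Z(S) = 4*S² (Z(S) = (2*S)² = 4*S²)
u = 1/400 (u = 1/(4*10²) = 1/(4*100) = 1/400 ≈ 0.0025000)
u*f = (1/400)*(-21) = -21/400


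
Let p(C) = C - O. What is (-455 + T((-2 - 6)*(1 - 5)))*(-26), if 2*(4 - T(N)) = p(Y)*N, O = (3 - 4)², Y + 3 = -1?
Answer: 9646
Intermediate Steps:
Y = -4 (Y = -3 - 1 = -4)
O = 1 (O = (-1)² = 1)
p(C) = -1 + C (p(C) = C - 1*1 = C - 1 = -1 + C)
T(N) = 4 + 5*N/2 (T(N) = 4 - (-1 - 4)*N/2 = 4 - (-5)*N/2 = 4 + 5*N/2)
(-455 + T((-2 - 6)*(1 - 5)))*(-26) = (-455 + (4 + 5*((-2 - 6)*(1 - 5))/2))*(-26) = (-455 + (4 + 5*(-8*(-4))/2))*(-26) = (-455 + (4 + (5/2)*32))*(-26) = (-455 + (4 + 80))*(-26) = (-455 + 84)*(-26) = -371*(-26) = 9646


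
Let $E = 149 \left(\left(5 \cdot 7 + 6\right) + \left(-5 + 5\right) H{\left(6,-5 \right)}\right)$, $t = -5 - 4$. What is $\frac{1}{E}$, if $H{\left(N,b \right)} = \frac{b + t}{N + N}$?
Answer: $\frac{1}{6109} \approx 0.00016369$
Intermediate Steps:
$t = -9$ ($t = -5 - 4 = -9$)
$H{\left(N,b \right)} = \frac{-9 + b}{2 N}$ ($H{\left(N,b \right)} = \frac{b - 9}{N + N} = \frac{-9 + b}{2 N}$)
$E = 6109$ ($E = 149 \left(\left(5 \cdot 7 + 6\right) + \left(-5 + 5\right) \frac{-9 - 5}{2 \cdot 6}\right) = 149 \left(\left(35 + 6\right) + 0 \cdot \frac{1}{2} \cdot \frac{1}{6} \left(-14\right)\right) = 149 \left(41 + 0 \left(- \frac{7}{6}\right)\right) = 149 \left(41 + 0\right) = 149 \cdot 41 = 6109$)
$\frac{1}{E} = \frac{1}{6109}$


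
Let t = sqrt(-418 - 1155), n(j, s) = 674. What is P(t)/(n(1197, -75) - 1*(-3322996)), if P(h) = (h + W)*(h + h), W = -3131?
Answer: -1573/1661835 - 34441*I*sqrt(13)/1661835 ≈ -0.00094654 - 0.074724*I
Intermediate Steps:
t = 11*I*sqrt(13) (t = sqrt(-1573) = 11*I*sqrt(13) ≈ 39.661*I)
P(h) = 2*h*(-3131 + h) (P(h) = (h - 3131)*(h + h) = (-3131 + h)*(2*h) = 2*h*(-3131 + h))
P(t)/(n(1197, -75) - 1*(-3322996)) = (2*(11*I*sqrt(13))*(-3131 + 11*I*sqrt(13)))/(674 - 1*(-3322996)) = (22*I*sqrt(13)*(-3131 + 11*I*sqrt(13)))/(674 + 3322996) = (22*I*sqrt(13)*(-3131 + 11*I*sqrt(13)))/3323670 = (22*I*sqrt(13)*(-3131 + 11*I*sqrt(13)))*(1/3323670) = 11*I*sqrt(13)*(-3131 + 11*I*sqrt(13))/1661835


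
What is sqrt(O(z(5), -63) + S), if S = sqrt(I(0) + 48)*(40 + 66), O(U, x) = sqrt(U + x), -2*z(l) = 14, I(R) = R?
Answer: sqrt(424*sqrt(3) + I*sqrt(70)) ≈ 27.1 + 0.1544*I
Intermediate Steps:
z(l) = -7 (z(l) = -1/2*14 = -7)
S = 424*sqrt(3) (S = sqrt(0 + 48)*(40 + 66) = sqrt(48)*106 = (4*sqrt(3))*106 = 424*sqrt(3) ≈ 734.39)
sqrt(O(z(5), -63) + S) = sqrt(sqrt(-7 - 63) + 424*sqrt(3)) = sqrt(sqrt(-70) + 424*sqrt(3)) = sqrt(I*sqrt(70) + 424*sqrt(3)) = sqrt(424*sqrt(3) + I*sqrt(70))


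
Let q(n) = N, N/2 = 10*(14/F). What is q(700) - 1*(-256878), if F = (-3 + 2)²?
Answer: 257158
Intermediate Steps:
F = 1 (F = (-1)² = 1)
N = 280 (N = 2*(10*(14/1)) = 2*(10*(14*1)) = 2*(10*14) = 2*140 = 280)
q(n) = 280
q(700) - 1*(-256878) = 280 - 1*(-256878) = 280 + 256878 = 257158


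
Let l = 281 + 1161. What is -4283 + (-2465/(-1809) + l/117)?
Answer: -100401424/23517 ≈ -4269.3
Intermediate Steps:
l = 1442
-4283 + (-2465/(-1809) + l/117) = -4283 + (-2465/(-1809) + 1442/117) = -4283 + (-2465*(-1/1809) + 1442*(1/117)) = -4283 + (2465/1809 + 1442/117) = -4283 + 321887/23517 = -100401424/23517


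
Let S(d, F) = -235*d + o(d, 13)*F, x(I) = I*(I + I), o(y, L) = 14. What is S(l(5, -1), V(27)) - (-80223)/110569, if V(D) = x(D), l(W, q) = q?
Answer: 2282998366/110569 ≈ 20648.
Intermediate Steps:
x(I) = 2*I² (x(I) = I*(2*I) = 2*I²)
V(D) = 2*D²
S(d, F) = -235*d + 14*F
S(l(5, -1), V(27)) - (-80223)/110569 = (-235*(-1) + 14*(2*27²)) - (-80223)/110569 = (235 + 14*(2*729)) - (-80223)/110569 = (235 + 14*1458) - 1*(-80223/110569) = (235 + 20412) + 80223/110569 = 20647 + 80223/110569 = 2282998366/110569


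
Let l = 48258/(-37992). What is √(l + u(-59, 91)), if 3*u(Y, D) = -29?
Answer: 11*I*√8154033/9498 ≈ 3.3071*I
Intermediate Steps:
u(Y, D) = -29/3 (u(Y, D) = (⅓)*(-29) = -29/3)
l = -8043/6332 (l = 48258*(-1/37992) = -8043/6332 ≈ -1.2702)
√(l + u(-59, 91)) = √(-8043/6332 - 29/3) = √(-207757/18996) = 11*I*√8154033/9498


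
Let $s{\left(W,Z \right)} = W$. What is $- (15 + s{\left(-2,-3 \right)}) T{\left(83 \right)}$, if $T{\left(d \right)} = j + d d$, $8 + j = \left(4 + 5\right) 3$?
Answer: $-89804$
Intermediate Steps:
$j = 19$ ($j = -8 + \left(4 + 5\right) 3 = -8 + 9 \cdot 3 = -8 + 27 = 19$)
$T{\left(d \right)} = 19 + d^{2}$ ($T{\left(d \right)} = 19 + d d = 19 + d^{2}$)
$- (15 + s{\left(-2,-3 \right)}) T{\left(83 \right)} = - (15 - 2) \left(19 + 83^{2}\right) = \left(-1\right) 13 \left(19 + 6889\right) = \left(-13\right) 6908 = -89804$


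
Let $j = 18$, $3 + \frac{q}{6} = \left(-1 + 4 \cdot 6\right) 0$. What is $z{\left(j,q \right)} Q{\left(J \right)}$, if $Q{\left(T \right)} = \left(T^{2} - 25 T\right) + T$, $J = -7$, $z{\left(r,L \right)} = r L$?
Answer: $-70308$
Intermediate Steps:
$q = -18$ ($q = -18 + 6 \left(-1 + 4 \cdot 6\right) 0 = -18 + 6 \left(-1 + 24\right) 0 = -18 + 6 \cdot 23 \cdot 0 = -18 + 6 \cdot 0 = -18 + 0 = -18$)
$z{\left(r,L \right)} = L r$
$Q{\left(T \right)} = T^{2} - 24 T$
$z{\left(j,q \right)} Q{\left(J \right)} = \left(-18\right) 18 \left(- 7 \left(-24 - 7\right)\right) = - 324 \left(\left(-7\right) \left(-31\right)\right) = \left(-324\right) 217 = -70308$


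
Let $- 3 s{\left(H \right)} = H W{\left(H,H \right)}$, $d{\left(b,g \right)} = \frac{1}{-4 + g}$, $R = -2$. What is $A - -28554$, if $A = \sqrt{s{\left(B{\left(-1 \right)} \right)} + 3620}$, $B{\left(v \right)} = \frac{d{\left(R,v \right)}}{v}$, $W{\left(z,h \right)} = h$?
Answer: $28554 + \frac{\sqrt{814497}}{15} \approx 28614.0$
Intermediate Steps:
$B{\left(v \right)} = \frac{1}{v \left(-4 + v\right)}$ ($B{\left(v \right)} = \frac{1}{\left(-4 + v\right) v} = \frac{1}{v \left(-4 + v\right)}$)
$s{\left(H \right)} = - \frac{H^{2}}{3}$ ($s{\left(H \right)} = - \frac{H H}{3} = - \frac{H^{2}}{3}$)
$A = \frac{\sqrt{814497}}{15}$ ($A = \sqrt{- \frac{\left(\frac{1}{\left(-1\right) \left(-4 - 1\right)}\right)^{2}}{3} + 3620} = \sqrt{- \frac{\left(- \frac{1}{-5}\right)^{2}}{3} + 3620} = \sqrt{- \frac{\left(\left(-1\right) \left(- \frac{1}{5}\right)\right)^{2}}{3} + 3620} = \sqrt{- \frac{1}{3 \cdot 25} + 3620} = \sqrt{\left(- \frac{1}{3}\right) \frac{1}{25} + 3620} = \sqrt{- \frac{1}{75} + 3620} = \sqrt{\frac{271499}{75}} = \frac{\sqrt{814497}}{15} \approx 60.166$)
$A - -28554 = \frac{\sqrt{814497}}{15} - -28554 = \frac{\sqrt{814497}}{15} + 28554 = 28554 + \frac{\sqrt{814497}}{15}$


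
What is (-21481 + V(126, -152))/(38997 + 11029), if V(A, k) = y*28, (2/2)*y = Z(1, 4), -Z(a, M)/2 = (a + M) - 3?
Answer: -21593/50026 ≈ -0.43164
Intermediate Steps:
Z(a, M) = 6 - 2*M - 2*a (Z(a, M) = -2*((a + M) - 3) = -2*((M + a) - 3) = -2*(-3 + M + a) = 6 - 2*M - 2*a)
y = -4 (y = 6 - 2*4 - 2*1 = 6 - 8 - 2 = -4)
V(A, k) = -112 (V(A, k) = -4*28 = -112)
(-21481 + V(126, -152))/(38997 + 11029) = (-21481 - 112)/(38997 + 11029) = -21593/50026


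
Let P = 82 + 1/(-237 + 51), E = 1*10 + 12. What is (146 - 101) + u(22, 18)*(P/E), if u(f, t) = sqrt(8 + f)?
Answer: 45 + 15251*sqrt(30)/4092 ≈ 65.414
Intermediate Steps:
E = 22 (E = 10 + 12 = 22)
P = 15251/186 (P = 82 + 1/(-186) = 82 - 1/186 = 15251/186 ≈ 81.995)
(146 - 101) + u(22, 18)*(P/E) = (146 - 101) + sqrt(8 + 22)*((15251/186)/22) = 45 + sqrt(30)*((15251/186)*(1/22)) = 45 + sqrt(30)*(15251/4092) = 45 + 15251*sqrt(30)/4092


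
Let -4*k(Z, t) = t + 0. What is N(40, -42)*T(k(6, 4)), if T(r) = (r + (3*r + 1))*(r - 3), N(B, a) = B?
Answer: 480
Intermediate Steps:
k(Z, t) = -t/4 (k(Z, t) = -(t + 0)/4 = -t/4)
T(r) = (1 + 4*r)*(-3 + r) (T(r) = (r + (1 + 3*r))*(-3 + r) = (1 + 4*r)*(-3 + r))
N(40, -42)*T(k(6, 4)) = 40*(-3 - (-11)*4/4 + 4*(-¼*4)²) = 40*(-3 - 11*(-1) + 4*(-1)²) = 40*(-3 + 11 + 4*1) = 40*(-3 + 11 + 4) = 40*12 = 480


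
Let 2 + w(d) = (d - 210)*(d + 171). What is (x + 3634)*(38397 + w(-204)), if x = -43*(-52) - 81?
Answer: 301357973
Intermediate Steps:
w(d) = -2 + (-210 + d)*(171 + d) (w(d) = -2 + (d - 210)*(d + 171) = -2 + (-210 + d)*(171 + d))
x = 2155 (x = 2236 - 81 = 2155)
(x + 3634)*(38397 + w(-204)) = (2155 + 3634)*(38397 + (-35912 + (-204)² - 39*(-204))) = 5789*(38397 + (-35912 + 41616 + 7956)) = 5789*(38397 + 13660) = 5789*52057 = 301357973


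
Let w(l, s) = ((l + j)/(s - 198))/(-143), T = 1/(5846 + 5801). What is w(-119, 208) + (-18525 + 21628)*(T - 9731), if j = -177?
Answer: -251454469020864/8327605 ≈ -3.0195e+7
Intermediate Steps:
T = 1/11647 ≈ 8.5859e-5
w(l, s) = -(-177 + l)/(143*(-198 + s)) (w(l, s) = ((l - 177)/(s - 198))/(-143) = ((-177 + l)/(-198 + s))*(-1/143) = -(-177 + l)/(143*(-198 + s)))
w(-119, 208) + (-18525 + 21628)*(T - 9731) = (177 - 1*(-119))/(143*(-198 + 208)) + (-18525 + 21628)*(1/11647 - 9731) = (1/143)*(177 + 119)/10 + 3103*(-113336956/11647) = (1/143)*(⅒)*296 - 351684574468/11647 = 148/715 - 351684574468/11647 = -251454469020864/8327605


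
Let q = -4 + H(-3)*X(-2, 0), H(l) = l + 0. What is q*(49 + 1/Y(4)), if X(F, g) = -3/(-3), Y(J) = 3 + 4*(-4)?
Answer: -4452/13 ≈ -342.46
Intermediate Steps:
H(l) = l
Y(J) = -13 (Y(J) = 3 - 16 = -13)
X(F, g) = 1 (X(F, g) = -3*(-1/3) = 1)
q = -7 (q = -4 - 3*1 = -4 - 3 = -7)
q*(49 + 1/Y(4)) = -7*(49 + 1/(-13)) = -7*(49 - 1/13) = -7*636/13 = -4452/13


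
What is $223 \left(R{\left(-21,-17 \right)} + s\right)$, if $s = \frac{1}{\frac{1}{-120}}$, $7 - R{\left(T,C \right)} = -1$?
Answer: $-24976$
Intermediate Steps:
$R{\left(T,C \right)} = 8$ ($R{\left(T,C \right)} = 7 - -1 = 7 + 1 = 8$)
$s = -120$ ($s = \frac{1}{- \frac{1}{120}} = -120$)
$223 \left(R{\left(-21,-17 \right)} + s\right) = 223 \left(8 - 120\right) = 223 \left(-112\right) = -24976$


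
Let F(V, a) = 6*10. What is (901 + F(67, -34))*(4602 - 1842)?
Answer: 2652360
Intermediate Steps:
F(V, a) = 60
(901 + F(67, -34))*(4602 - 1842) = (901 + 60)*(4602 - 1842) = 961*2760 = 2652360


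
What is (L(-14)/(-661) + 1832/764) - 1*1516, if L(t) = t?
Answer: -191091104/126251 ≈ -1513.6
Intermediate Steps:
(L(-14)/(-661) + 1832/764) - 1*1516 = (-14/(-661) + 1832/764) - 1*1516 = (-14*(-1/661) + 1832*(1/764)) - 1516 = (14/661 + 458/191) - 1516 = 305412/126251 - 1516 = -191091104/126251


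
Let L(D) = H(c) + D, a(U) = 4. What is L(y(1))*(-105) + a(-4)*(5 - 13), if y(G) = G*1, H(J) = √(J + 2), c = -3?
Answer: -137 - 105*I ≈ -137.0 - 105.0*I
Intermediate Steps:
H(J) = √(2 + J)
y(G) = G
L(D) = I + D (L(D) = √(2 - 3) + D = √(-1) + D = I + D)
L(y(1))*(-105) + a(-4)*(5 - 13) = (I + 1)*(-105) + 4*(5 - 13) = (1 + I)*(-105) + 4*(-8) = (-105 - 105*I) - 32 = -137 - 105*I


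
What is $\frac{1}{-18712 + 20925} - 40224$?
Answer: $- \frac{89015711}{2213} \approx -40224.0$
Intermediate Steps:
$\frac{1}{-18712 + 20925} - 40224 = \frac{1}{2213} - 40224 = - \frac{89015711}{2213}$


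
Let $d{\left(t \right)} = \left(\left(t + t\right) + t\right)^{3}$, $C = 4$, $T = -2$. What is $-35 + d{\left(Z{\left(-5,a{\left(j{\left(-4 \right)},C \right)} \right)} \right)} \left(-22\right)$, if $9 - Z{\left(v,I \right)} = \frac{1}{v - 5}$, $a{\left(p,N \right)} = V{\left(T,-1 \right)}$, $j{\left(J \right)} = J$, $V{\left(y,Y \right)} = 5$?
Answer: $- \frac{223828087}{500} \approx -4.4766 \cdot 10^{5}$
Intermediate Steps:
$a{\left(p,N \right)} = 5$
$Z{\left(v,I \right)} = 9 - \frac{1}{-5 + v}$ ($Z{\left(v,I \right)} = 9 - \frac{1}{v - 5} = 9 - \frac{1}{-5 + v}$)
$d{\left(t \right)} = 27 t^{3}$ ($d{\left(t \right)} = \left(2 t + t\right)^{3} = \left(3 t\right)^{3} = 27 t^{3}$)
$-35 + d{\left(Z{\left(-5,a{\left(j{\left(-4 \right)},C \right)} \right)} \right)} \left(-22\right) = -35 + 27 \left(\frac{-46 + 9 \left(-5\right)}{-5 - 5}\right)^{3} \left(-22\right) = -35 + 27 \left(\frac{-46 - 45}{-10}\right)^{3} \left(-22\right) = -35 + 27 \left(\left(- \frac{1}{10}\right) \left(-91\right)\right)^{3} \left(-22\right) = -35 + 27 \left(\frac{91}{10}\right)^{3} \left(-22\right) = -35 + 27 \cdot \frac{753571}{1000} \left(-22\right) = -35 + \frac{20346417}{1000} \left(-22\right) = -35 - \frac{223810587}{500} = - \frac{223828087}{500}$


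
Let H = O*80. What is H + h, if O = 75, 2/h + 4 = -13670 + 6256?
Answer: 22253999/3709 ≈ 6000.0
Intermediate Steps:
h = -1/3709 (h = 2/(-4 + (-13670 + 6256)) = 2/(-4 - 7414) = 2/(-7418) = 2*(-1/7418) = -1/3709 ≈ -0.00026961)
H = 6000 (H = 75*80 = 6000)
H + h = 6000 - 1/3709 = 22253999/3709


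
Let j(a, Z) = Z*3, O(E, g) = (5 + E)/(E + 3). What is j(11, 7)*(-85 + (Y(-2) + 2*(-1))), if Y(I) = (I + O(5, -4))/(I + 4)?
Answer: -14679/8 ≈ -1834.9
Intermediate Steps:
O(E, g) = (5 + E)/(3 + E)
j(a, Z) = 3*Z
Y(I) = (5/4 + I)/(4 + I) (Y(I) = (I + (5 + 5)/(3 + 5))/(I + 4) = (I + 10/8)/(4 + I) = (I + (⅛)*10)/(4 + I) = (I + 5/4)/(4 + I) = (5/4 + I)/(4 + I))
j(11, 7)*(-85 + (Y(-2) + 2*(-1))) = (3*7)*(-85 + ((5/4 - 2)/(4 - 2) + 2*(-1))) = 21*(-85 + (-¾/2 - 2)) = 21*(-85 + ((½)*(-¾) - 2)) = 21*(-85 + (-3/8 - 2)) = 21*(-85 - 19/8) = 21*(-699/8) = -14679/8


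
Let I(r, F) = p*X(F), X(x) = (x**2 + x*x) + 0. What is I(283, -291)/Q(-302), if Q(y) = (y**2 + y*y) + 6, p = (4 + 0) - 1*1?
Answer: 254043/91207 ≈ 2.7853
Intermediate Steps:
X(x) = 2*x**2 (X(x) = (x**2 + x**2) + 0 = 2*x**2 + 0 = 2*x**2)
p = 3 (p = 4 - 1 = 3)
I(r, F) = 6*F**2 (I(r, F) = 3*(2*F**2) = 6*F**2)
Q(y) = 6 + 2*y**2 (Q(y) = (y**2 + y**2) + 6 = 2*y**2 + 6 = 6 + 2*y**2)
I(283, -291)/Q(-302) = (6*(-291)**2)/(6 + 2*(-302)**2) = (6*84681)/(6 + 2*91204) = 508086/(6 + 182408) = 508086/182414 = 508086*(1/182414) = 254043/91207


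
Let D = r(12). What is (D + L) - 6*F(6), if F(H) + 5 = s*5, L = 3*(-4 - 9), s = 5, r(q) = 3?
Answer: -156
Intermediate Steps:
D = 3
L = -39 (L = 3*(-13) = -39)
F(H) = 20 (F(H) = -5 + 5*5 = -5 + 25 = 20)
(D + L) - 6*F(6) = (3 - 39) - 6*20 = -36 - 120 = -156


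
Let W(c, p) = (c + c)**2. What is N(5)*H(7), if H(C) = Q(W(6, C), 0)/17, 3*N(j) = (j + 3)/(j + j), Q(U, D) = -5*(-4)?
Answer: 16/51 ≈ 0.31373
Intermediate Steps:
W(c, p) = 4*c**2 (W(c, p) = (2*c)**2 = 4*c**2)
Q(U, D) = 20
N(j) = (3 + j)/(6*j) (N(j) = ((j + 3)/(j + j))/3 = ((3 + j)/((2*j)))/3 = ((3 + j)*(1/(2*j)))/3 = ((3 + j)/(2*j))/3 = (3 + j)/(6*j))
H(C) = 20/17
N(5)*H(7) = ((1/6)*(3 + 5)/5)*(20/17) = ((1/6)*(1/5)*8)*(20/17) = (4/15)*(20/17) = 16/51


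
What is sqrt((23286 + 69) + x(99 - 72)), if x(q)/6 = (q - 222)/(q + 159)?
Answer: sqrt(22438110)/31 ≈ 152.80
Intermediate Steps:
x(q) = 6*(-222 + q)/(159 + q) (x(q) = 6*((q - 222)/(q + 159)) = 6*((-222 + q)/(159 + q)) = 6*(-222 + q)/(159 + q))
sqrt((23286 + 69) + x(99 - 72)) = sqrt((23286 + 69) + 6*(-222 + (99 - 72))/(159 + (99 - 72))) = sqrt(23355 + 6*(-222 + 27)/(159 + 27)) = sqrt(23355 + 6*(-195)/186) = sqrt(23355 + 6*(1/186)*(-195)) = sqrt(23355 - 195/31) = sqrt(723810/31) = sqrt(22438110)/31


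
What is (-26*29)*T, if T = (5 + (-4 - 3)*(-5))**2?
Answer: -1206400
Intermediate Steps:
T = 1600 (T = (5 - 7*(-5))**2 = (5 + 35)**2 = 40**2 = 1600)
(-26*29)*T = -26*29*1600 = -754*1600 = -1206400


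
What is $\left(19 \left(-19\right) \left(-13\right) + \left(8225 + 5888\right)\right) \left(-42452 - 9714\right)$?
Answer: $-981033796$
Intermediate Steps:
$\left(19 \left(-19\right) \left(-13\right) + \left(8225 + 5888\right)\right) \left(-42452 - 9714\right) = \left(\left(-361\right) \left(-13\right) + 14113\right) \left(-52166\right) = \left(4693 + 14113\right) \left(-52166\right) = 18806 \left(-52166\right) = -981033796$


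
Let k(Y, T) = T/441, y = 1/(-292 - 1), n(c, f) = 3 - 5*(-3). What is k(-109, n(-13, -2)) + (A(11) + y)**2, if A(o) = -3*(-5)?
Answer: 946226262/4206601 ≈ 224.94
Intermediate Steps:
n(c, f) = 18 (n(c, f) = 3 + 15 = 18)
A(o) = 15
y = -1/293 (y = 1/(-293) = -1/293 ≈ -0.0034130)
k(Y, T) = T/441 (k(Y, T) = T*(1/441) = T/441)
k(-109, n(-13, -2)) + (A(11) + y)**2 = (1/441)*18 + (15 - 1/293)**2 = 2/49 + (4394/293)**2 = 2/49 + 19307236/85849 = 946226262/4206601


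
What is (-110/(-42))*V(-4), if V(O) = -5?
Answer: -275/21 ≈ -13.095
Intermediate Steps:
(-110/(-42))*V(-4) = -110/(-42)*(-5) = -110*(-1)/42*(-5) = -5*(-11/21)*(-5) = (55/21)*(-5) = -275/21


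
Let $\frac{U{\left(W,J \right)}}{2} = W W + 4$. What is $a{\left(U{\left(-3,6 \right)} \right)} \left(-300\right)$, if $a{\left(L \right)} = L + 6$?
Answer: $-9600$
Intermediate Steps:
$U{\left(W,J \right)} = 8 + 2 W^{2}$ ($U{\left(W,J \right)} = 2 \left(W W + 4\right) = 2 \left(W^{2} + 4\right) = 2 \left(4 + W^{2}\right) = 8 + 2 W^{2}$)
$a{\left(L \right)} = 6 + L$
$a{\left(U{\left(-3,6 \right)} \right)} \left(-300\right) = \left(6 + \left(8 + 2 \left(-3\right)^{2}\right)\right) \left(-300\right) = \left(6 + \left(8 + 2 \cdot 9\right)\right) \left(-300\right) = \left(6 + \left(8 + 18\right)\right) \left(-300\right) = \left(6 + 26\right) \left(-300\right) = 32 \left(-300\right) = -9600$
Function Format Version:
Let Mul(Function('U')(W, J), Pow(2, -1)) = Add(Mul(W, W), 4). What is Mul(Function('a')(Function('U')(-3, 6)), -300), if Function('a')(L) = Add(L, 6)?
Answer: -9600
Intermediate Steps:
Function('U')(W, J) = Add(8, Mul(2, Pow(W, 2))) (Function('U')(W, J) = Mul(2, Add(Mul(W, W), 4)) = Mul(2, Add(Pow(W, 2), 4)) = Mul(2, Add(4, Pow(W, 2))) = Add(8, Mul(2, Pow(W, 2))))
Function('a')(L) = Add(6, L)
Mul(Function('a')(Function('U')(-3, 6)), -300) = Mul(Add(6, Add(8, Mul(2, Pow(-3, 2)))), -300) = Mul(Add(6, Add(8, Mul(2, 9))), -300) = Mul(Add(6, Add(8, 18)), -300) = Mul(Add(6, 26), -300) = Mul(32, -300) = -9600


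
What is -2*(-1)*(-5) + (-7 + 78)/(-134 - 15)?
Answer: -1561/149 ≈ -10.477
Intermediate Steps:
-2*(-1)*(-5) + (-7 + 78)/(-134 - 15) = 2*(-5) + 71/(-149) = -10 + 71*(-1/149) = -10 - 71/149 = -1561/149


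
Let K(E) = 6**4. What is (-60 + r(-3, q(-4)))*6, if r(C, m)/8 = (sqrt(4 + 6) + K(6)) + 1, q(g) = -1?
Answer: 61896 + 48*sqrt(10) ≈ 62048.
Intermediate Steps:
K(E) = 1296
r(C, m) = 10376 + 8*sqrt(10) (r(C, m) = 8*((sqrt(4 + 6) + 1296) + 1) = 8*((sqrt(10) + 1296) + 1) = 8*((1296 + sqrt(10)) + 1) = 8*(1297 + sqrt(10)) = 10376 + 8*sqrt(10))
(-60 + r(-3, q(-4)))*6 = (-60 + (10376 + 8*sqrt(10)))*6 = (10316 + 8*sqrt(10))*6 = 61896 + 48*sqrt(10)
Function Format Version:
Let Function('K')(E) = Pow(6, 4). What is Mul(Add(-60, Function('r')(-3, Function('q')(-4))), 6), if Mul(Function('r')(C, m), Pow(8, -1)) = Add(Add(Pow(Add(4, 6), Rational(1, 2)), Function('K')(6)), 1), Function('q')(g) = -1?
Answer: Add(61896, Mul(48, Pow(10, Rational(1, 2)))) ≈ 62048.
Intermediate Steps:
Function('K')(E) = 1296
Function('r')(C, m) = Add(10376, Mul(8, Pow(10, Rational(1, 2)))) (Function('r')(C, m) = Mul(8, Add(Add(Pow(Add(4, 6), Rational(1, 2)), 1296), 1)) = Mul(8, Add(Add(Pow(10, Rational(1, 2)), 1296), 1)) = Mul(8, Add(Add(1296, Pow(10, Rational(1, 2))), 1)) = Mul(8, Add(1297, Pow(10, Rational(1, 2)))) = Add(10376, Mul(8, Pow(10, Rational(1, 2)))))
Mul(Add(-60, Function('r')(-3, Function('q')(-4))), 6) = Mul(Add(-60, Add(10376, Mul(8, Pow(10, Rational(1, 2))))), 6) = Mul(Add(10316, Mul(8, Pow(10, Rational(1, 2)))), 6) = Add(61896, Mul(48, Pow(10, Rational(1, 2))))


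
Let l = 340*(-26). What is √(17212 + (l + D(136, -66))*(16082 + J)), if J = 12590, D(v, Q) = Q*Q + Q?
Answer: 2*I*√32610097 ≈ 11421.0*I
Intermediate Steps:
D(v, Q) = Q + Q² (D(v, Q) = Q² + Q = Q + Q²)
l = -8840
√(17212 + (l + D(136, -66))*(16082 + J)) = √(17212 + (-8840 - 66*(1 - 66))*(16082 + 12590)) = √(17212 + (-8840 - 66*(-65))*28672) = √(17212 + (-8840 + 4290)*28672) = √(17212 - 4550*28672) = √(17212 - 130457600) = √(-130440388) = 2*I*√32610097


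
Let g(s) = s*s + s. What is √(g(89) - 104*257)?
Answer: 7*I*√382 ≈ 136.81*I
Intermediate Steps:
g(s) = s + s² (g(s) = s² + s = s + s²)
√(g(89) - 104*257) = √(89*(1 + 89) - 104*257) = √(89*90 - 26728) = √(8010 - 26728) = √(-18718) = 7*I*√382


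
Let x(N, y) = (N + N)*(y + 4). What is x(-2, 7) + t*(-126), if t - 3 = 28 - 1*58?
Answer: 3358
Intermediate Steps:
t = -27 (t = 3 + (28 - 1*58) = 3 + (28 - 58) = 3 - 30 = -27)
x(N, y) = 2*N*(4 + y) (x(N, y) = (2*N)*(4 + y) = 2*N*(4 + y))
x(-2, 7) + t*(-126) = 2*(-2)*(4 + 7) - 27*(-126) = 2*(-2)*11 + 3402 = -44 + 3402 = 3358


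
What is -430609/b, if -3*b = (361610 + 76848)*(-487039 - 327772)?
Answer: -1291827/357260401438 ≈ -3.6159e-6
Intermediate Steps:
b = 357260401438/3 (b = -(361610 + 76848)*(-487039 - 327772)/3 = -438458*(-814811)/3 = -⅓*(-357260401438) = 357260401438/3 ≈ 1.1909e+11)
-430609/b = -430609/357260401438/3 = -430609*3/357260401438 = -1291827/357260401438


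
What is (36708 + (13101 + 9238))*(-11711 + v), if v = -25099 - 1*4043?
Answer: -2412247091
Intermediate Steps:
v = -29142 (v = -25099 - 4043 = -29142)
(36708 + (13101 + 9238))*(-11711 + v) = (36708 + (13101 + 9238))*(-11711 - 29142) = (36708 + 22339)*(-40853) = 59047*(-40853) = -2412247091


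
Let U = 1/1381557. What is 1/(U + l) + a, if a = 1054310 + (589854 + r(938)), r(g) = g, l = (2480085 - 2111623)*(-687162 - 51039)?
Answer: 618199959519214606445009/375782145738814133 ≈ 1.6451e+6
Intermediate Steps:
l = -271999016862 (l = 368462*(-738201) = -271999016862)
U = 1/1381557 ≈ 7.2382e-7
a = 1645102 (a = 1054310 + (589854 + 938) = 1054310 + 590792 = 1645102)
1/(U + l) + a = 1/(1/1381557 - 271999016862) + 1645102 = 1/(-375782145738814133/1381557) + 1645102 = -1381557/375782145738814133 + 1645102 = 618199959519214606445009/375782145738814133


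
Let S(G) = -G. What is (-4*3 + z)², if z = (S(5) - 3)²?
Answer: 2704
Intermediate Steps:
z = 64 (z = (-1*5 - 3)² = (-5 - 3)² = (-8)² = 64)
(-4*3 + z)² = (-4*3 + 64)² = (-12 + 64)² = 52² = 2704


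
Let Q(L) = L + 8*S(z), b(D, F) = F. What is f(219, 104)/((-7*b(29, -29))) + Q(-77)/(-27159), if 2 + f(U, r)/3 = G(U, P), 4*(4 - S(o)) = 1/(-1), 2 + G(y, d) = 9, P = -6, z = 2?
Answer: 416114/5513277 ≈ 0.075475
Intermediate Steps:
G(y, d) = 7 (G(y, d) = -2 + 9 = 7)
S(o) = 17/4 (S(o) = 4 - 1/4/(-1) = 4 - 1/4*(-1) = 4 + 1/4 = 17/4)
f(U, r) = 15 (f(U, r) = -6 + 3*7 = -6 + 21 = 15)
Q(L) = 34 + L (Q(L) = L + 8*(17/4) = L + 34 = 34 + L)
f(219, 104)/((-7*b(29, -29))) + Q(-77)/(-27159) = 15/((-7*(-29))) + (34 - 77)/(-27159) = 15/203 - 43*(-1/27159) = 15*(1/203) + 43/27159 = 15/203 + 43/27159 = 416114/5513277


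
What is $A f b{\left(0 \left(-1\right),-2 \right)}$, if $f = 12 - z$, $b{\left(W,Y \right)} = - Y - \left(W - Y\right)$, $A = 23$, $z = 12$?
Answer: $0$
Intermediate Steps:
$b{\left(W,Y \right)} = - W$
$f = 0$ ($f = 12 - 12 = 0$)
$A f b{\left(0 \left(-1\right),-2 \right)} = 23 \cdot 0 \left(- 0 \left(-1\right)\right) = 0 \left(\left(-1\right) 0\right) = 0 \cdot 0 = 0$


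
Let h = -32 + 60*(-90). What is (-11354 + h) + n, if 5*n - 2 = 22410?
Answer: -61518/5 ≈ -12304.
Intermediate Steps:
h = -5432 (h = -32 - 5400 = -5432)
n = 22412/5 (n = ⅖ + (⅕)*22410 = ⅖ + 4482 = 22412/5 ≈ 4482.4)
(-11354 + h) + n = (-11354 - 5432) + 22412/5 = -16786 + 22412/5 = -61518/5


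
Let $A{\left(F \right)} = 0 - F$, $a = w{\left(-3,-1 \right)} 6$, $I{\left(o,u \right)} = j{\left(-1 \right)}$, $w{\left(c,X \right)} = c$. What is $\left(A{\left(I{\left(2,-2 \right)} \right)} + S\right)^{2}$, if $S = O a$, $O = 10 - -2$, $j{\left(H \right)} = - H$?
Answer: $47089$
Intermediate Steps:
$I{\left(o,u \right)} = 1$ ($I{\left(o,u \right)} = \left(-1\right) \left(-1\right) = 1$)
$a = -18$ ($a = \left(-3\right) 6 = -18$)
$O = 12$ ($O = 10 + 2 = 12$)
$A{\left(F \right)} = - F$
$S = -216$ ($S = 12 \left(-18\right) = -216$)
$\left(A{\left(I{\left(2,-2 \right)} \right)} + S\right)^{2} = \left(\left(-1\right) 1 - 216\right)^{2} = \left(-1 - 216\right)^{2} = \left(-217\right)^{2} = 47089$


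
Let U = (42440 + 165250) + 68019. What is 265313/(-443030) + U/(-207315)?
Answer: -11810048191/6123117630 ≈ -1.9288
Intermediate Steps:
U = 275709 (U = 207690 + 68019 = 275709)
265313/(-443030) + U/(-207315) = 265313/(-443030) + 275709/(-207315) = 265313*(-1/443030) + 275709*(-1/207315) = -265313/443030 - 91903/69105 = -11810048191/6123117630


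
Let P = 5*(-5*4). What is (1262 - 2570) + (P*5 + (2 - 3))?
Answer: -1809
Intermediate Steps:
P = -100 (P = 5*(-20) = -100)
(1262 - 2570) + (P*5 + (2 - 3)) = (1262 - 2570) + (-100*5 + (2 - 3)) = -1308 + (-500 - 1) = -1308 - 501 = -1809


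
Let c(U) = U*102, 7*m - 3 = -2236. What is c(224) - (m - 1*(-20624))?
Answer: 2543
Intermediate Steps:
m = -319 (m = 3/7 + (⅐)*(-2236) = 3/7 - 2236/7 = -319)
c(U) = 102*U
c(224) - (m - 1*(-20624)) = 102*224 - (-319 - 1*(-20624)) = 22848 - (-319 + 20624) = 22848 - 1*20305 = 22848 - 20305 = 2543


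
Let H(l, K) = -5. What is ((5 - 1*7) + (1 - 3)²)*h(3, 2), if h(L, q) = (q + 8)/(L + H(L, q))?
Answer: -10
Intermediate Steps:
h(L, q) = (8 + q)/(-5 + L) (h(L, q) = (q + 8)/(L - 5) = (8 + q)/(-5 + L))
((5 - 1*7) + (1 - 3)²)*h(3, 2) = ((5 - 1*7) + (1 - 3)²)*((8 + 2)/(-5 + 3)) = ((5 - 7) + (-2)²)*(10/(-2)) = (-2 + 4)*(-½*10) = 2*(-5) = -10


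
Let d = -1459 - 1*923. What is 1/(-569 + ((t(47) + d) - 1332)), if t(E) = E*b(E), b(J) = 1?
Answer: -1/4236 ≈ -0.00023607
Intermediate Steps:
d = -2382 (d = -1459 - 923 = -2382)
t(E) = E (t(E) = E*1 = E)
1/(-569 + ((t(47) + d) - 1332)) = 1/(-569 + ((47 - 2382) - 1332)) = 1/(-569 + (-2335 - 1332)) = 1/(-569 - 3667) = 1/(-4236) = -1/4236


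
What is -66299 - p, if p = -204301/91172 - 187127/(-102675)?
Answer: -620626665182569/9361085100 ≈ -66299.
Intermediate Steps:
p = -3915862331/9361085100 (p = -204301*1/91172 - 187127*(-1/102675) = -204301/91172 + 187127/102675 = -3915862331/9361085100 ≈ -0.41831)
-66299 - p = -66299 - 1*(-3915862331/9361085100) = -66299 + 3915862331/9361085100 = -620626665182569/9361085100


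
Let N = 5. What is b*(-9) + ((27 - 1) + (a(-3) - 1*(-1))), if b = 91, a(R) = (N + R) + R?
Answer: -793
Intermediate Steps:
a(R) = 5 + 2*R (a(R) = (5 + R) + R = 5 + 2*R)
b*(-9) + ((27 - 1) + (a(-3) - 1*(-1))) = 91*(-9) + ((27 - 1) + ((5 + 2*(-3)) - 1*(-1))) = -819 + (26 + ((5 - 6) + 1)) = -819 + (26 + (-1 + 1)) = -819 + (26 + 0) = -819 + 26 = -793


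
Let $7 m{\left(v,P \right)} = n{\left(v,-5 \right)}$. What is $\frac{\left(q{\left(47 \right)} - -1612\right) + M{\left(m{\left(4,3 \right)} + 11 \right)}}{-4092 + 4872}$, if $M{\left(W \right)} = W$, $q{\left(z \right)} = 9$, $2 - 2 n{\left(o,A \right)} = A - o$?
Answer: $\frac{22859}{10920} \approx 2.0933$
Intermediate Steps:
$n{\left(o,A \right)} = 1 + \frac{o}{2} - \frac{A}{2}$ ($n{\left(o,A \right)} = 1 - \frac{A - o}{2} = 1 - \left(\frac{A}{2} - \frac{o}{2}\right) = 1 + \frac{o}{2} - \frac{A}{2}$)
$m{\left(v,P \right)} = \frac{1}{2} + \frac{v}{14}$ ($m{\left(v,P \right)} = \frac{1 + \frac{v}{2} - - \frac{5}{2}}{7} = \frac{1 + \frac{v}{2} + \frac{5}{2}}{7} = \frac{\frac{7}{2} + \frac{v}{2}}{7} = \frac{1}{2} + \frac{v}{14}$)
$\frac{\left(q{\left(47 \right)} - -1612\right) + M{\left(m{\left(4,3 \right)} + 11 \right)}}{-4092 + 4872} = \frac{\left(9 - -1612\right) + \left(\left(\frac{1}{2} + \frac{1}{14} \cdot 4\right) + 11\right)}{-4092 + 4872} = \frac{\left(9 + 1612\right) + \left(\left(\frac{1}{2} + \frac{2}{7}\right) + 11\right)}{780} = \left(1621 + \left(\frac{11}{14} + 11\right)\right) \frac{1}{780} = \left(1621 + \frac{165}{14}\right) \frac{1}{780} = \frac{22859}{14} \cdot \frac{1}{780} = \frac{22859}{10920}$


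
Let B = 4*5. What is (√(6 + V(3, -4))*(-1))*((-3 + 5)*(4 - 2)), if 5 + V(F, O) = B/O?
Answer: -8*I ≈ -8.0*I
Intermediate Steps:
B = 20
V(F, O) = -5 + 20/O
(√(6 + V(3, -4))*(-1))*((-3 + 5)*(4 - 2)) = (√(6 + (-5 + 20/(-4)))*(-1))*((-3 + 5)*(4 - 2)) = (√(6 + (-5 + 20*(-¼)))*(-1))*(2*2) = (√(6 + (-5 - 5))*(-1))*4 = (√(6 - 10)*(-1))*4 = (√(-4)*(-1))*4 = ((2*I)*(-1))*4 = -2*I*4 = -8*I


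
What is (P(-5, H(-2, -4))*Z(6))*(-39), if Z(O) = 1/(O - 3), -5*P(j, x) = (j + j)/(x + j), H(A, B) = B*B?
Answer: -26/11 ≈ -2.3636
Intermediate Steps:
H(A, B) = B²
P(j, x) = -2*j/(5*(j + x)) (P(j, x) = -(j + j)/(5*(x + j)) = -2*j/(5*(j + x)))
Z(O) = 1/(-3 + O)
(P(-5, H(-2, -4))*Z(6))*(-39) = ((-2*(-5)/(5*(-5) + 5*(-4)²))/(-3 + 6))*(-39) = (-2*(-5)/(-25 + 5*16)/3)*(-39) = (-2*(-5)/(-25 + 80)*(⅓))*(-39) = (-2*(-5)/55*(⅓))*(-39) = (-2*(-5)*1/55*(⅓))*(-39) = ((2/11)*(⅓))*(-39) = (2/33)*(-39) = -26/11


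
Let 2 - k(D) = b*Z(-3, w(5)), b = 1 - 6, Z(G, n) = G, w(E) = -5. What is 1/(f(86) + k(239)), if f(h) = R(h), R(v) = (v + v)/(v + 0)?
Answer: -1/11 ≈ -0.090909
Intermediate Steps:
R(v) = 2 (R(v) = (2*v)/v = 2)
f(h) = 2
b = -5
k(D) = -13 (k(D) = 2 - (-5)*(-3) = 2 - 1*15 = 2 - 15 = -13)
1/(f(86) + k(239)) = 1/(2 - 13) = 1/(-11) = -1/11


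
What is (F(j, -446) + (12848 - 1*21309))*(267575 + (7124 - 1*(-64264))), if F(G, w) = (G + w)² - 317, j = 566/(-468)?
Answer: 3549060040680683/54756 ≈ 6.4816e+10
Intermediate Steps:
j = -283/234 (j = 566*(-1/468) = -283/234 ≈ -1.2094)
F(G, w) = -317 + (G + w)²
(F(j, -446) + (12848 - 1*21309))*(267575 + (7124 - 1*(-64264))) = ((-317 + (-283/234 - 446)²) + (12848 - 1*21309))*(267575 + (7124 - 1*(-64264))) = ((-317 + (-104647/234)²) + (12848 - 21309))*(267575 + (7124 + 64264)) = ((-317 + 10950994609/54756) - 8461)*(267575 + 71388) = (10933636957/54756 - 8461)*338963 = (10470346441/54756)*338963 = 3549060040680683/54756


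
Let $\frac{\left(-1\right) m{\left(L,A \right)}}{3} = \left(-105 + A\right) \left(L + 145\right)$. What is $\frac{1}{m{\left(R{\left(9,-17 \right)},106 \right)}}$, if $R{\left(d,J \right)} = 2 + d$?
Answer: $- \frac{1}{468} \approx -0.0021368$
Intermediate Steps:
$m{\left(L,A \right)} = - 3 \left(-105 + A\right) \left(145 + L\right)$ ($m{\left(L,A \right)} = - 3 \left(-105 + A\right) \left(L + 145\right) = - 3 \left(-105 + A\right) \left(145 + L\right)$)
$\frac{1}{m{\left(R{\left(9,-17 \right)},106 \right)}} = \frac{1}{45675 - 46110 + 315 \left(2 + 9\right) - 318 \left(2 + 9\right)} = \frac{1}{45675 - 46110 + 315 \cdot 11 - 318 \cdot 11} = \frac{1}{45675 - 46110 + 3465 - 3498} = \frac{1}{-468} = - \frac{1}{468}$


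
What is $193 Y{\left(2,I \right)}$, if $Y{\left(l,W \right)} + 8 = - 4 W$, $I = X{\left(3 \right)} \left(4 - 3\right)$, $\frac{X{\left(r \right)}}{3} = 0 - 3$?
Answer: $5404$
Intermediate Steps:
$X{\left(r \right)} = -9$ ($X{\left(r \right)} = 3 \left(0 - 3\right) = 3 \left(-3\right) = -9$)
$I = -9$ ($I = - 9 \left(4 - 3\right) = \left(-9\right) 1 = -9$)
$Y{\left(l,W \right)} = -8 - 4 W$
$193 Y{\left(2,I \right)} = 193 \left(-8 - -36\right) = 193 \left(-8 + 36\right) = 193 \cdot 28 = 5404$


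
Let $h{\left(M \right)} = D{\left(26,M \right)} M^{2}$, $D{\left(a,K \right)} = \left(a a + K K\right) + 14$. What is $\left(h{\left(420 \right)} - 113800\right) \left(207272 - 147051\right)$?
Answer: $1881217454246200$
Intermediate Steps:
$D{\left(a,K \right)} = 14 + K^{2} + a^{2}$ ($D{\left(a,K \right)} = \left(a^{2} + K^{2}\right) + 14 = \left(K^{2} + a^{2}\right) + 14 = 14 + K^{2} + a^{2}$)
$h{\left(M \right)} = M^{2} \left(690 + M^{2}\right)$ ($h{\left(M \right)} = \left(14 + M^{2} + 26^{2}\right) M^{2} = \left(14 + M^{2} + 676\right) M^{2} = \left(690 + M^{2}\right) M^{2} = M^{2} \left(690 + M^{2}\right)$)
$\left(h{\left(420 \right)} - 113800\right) \left(207272 - 147051\right) = \left(420^{2} \left(690 + 420^{2}\right) - 113800\right) \left(207272 - 147051\right) = \left(176400 \left(690 + 176400\right) - 113800\right) 60221 = \left(176400 \cdot 177090 - 113800\right) 60221 = \left(31238676000 - 113800\right) 60221 = 31238562200 \cdot 60221 = 1881217454246200$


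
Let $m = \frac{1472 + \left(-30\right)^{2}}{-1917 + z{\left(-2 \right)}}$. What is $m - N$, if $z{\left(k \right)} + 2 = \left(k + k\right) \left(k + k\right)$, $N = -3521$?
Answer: $\frac{6698091}{1903} \approx 3519.8$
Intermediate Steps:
$z{\left(k \right)} = -2 + 4 k^{2}$ ($z{\left(k \right)} = -2 + \left(k + k\right) \left(k + k\right) = -2 + 2 k 2 k = -2 + 4 k^{2}$)
$m = - \frac{2372}{1903}$ ($m = \frac{1472 + \left(-30\right)^{2}}{-1917 - \left(2 - 4 \left(-2\right)^{2}\right)} = \frac{1472 + 900}{-1917 + \left(-2 + 4 \cdot 4\right)} = \frac{2372}{-1917 + \left(-2 + 16\right)} = \frac{2372}{-1917 + 14} = \frac{2372}{-1903} = 2372 \left(- \frac{1}{1903}\right) = - \frac{2372}{1903} \approx -1.2465$)
$m - N = - \frac{2372}{1903} - -3521 = - \frac{2372}{1903} + 3521 = \frac{6698091}{1903}$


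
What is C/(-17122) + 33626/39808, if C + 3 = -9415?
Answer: 237664029/170398144 ≈ 1.3948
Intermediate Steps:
C = -9418 (C = -3 - 9415 = -9418)
C/(-17122) + 33626/39808 = -9418/(-17122) + 33626/39808 = -9418*(-1/17122) + 33626*(1/39808) = 4709/8561 + 16813/19904 = 237664029/170398144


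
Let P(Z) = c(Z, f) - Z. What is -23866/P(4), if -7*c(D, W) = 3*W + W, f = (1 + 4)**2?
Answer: 83531/64 ≈ 1305.2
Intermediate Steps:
f = 25 (f = 5**2 = 25)
c(D, W) = -4*W/7 (c(D, W) = -(3*W + W)/7 = -4*W/7)
P(Z) = -100/7 - Z (P(Z) = -4/7*25 - Z = -100/7 - Z)
-23866/P(4) = -23866/(-100/7 - 1*4) = -23866/(-100/7 - 4) = -23866/(-128/7) = -23866*(-7/128) = 83531/64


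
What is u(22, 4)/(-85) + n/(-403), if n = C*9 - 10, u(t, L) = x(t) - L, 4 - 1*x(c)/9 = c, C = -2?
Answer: 69278/34255 ≈ 2.0224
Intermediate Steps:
x(c) = 36 - 9*c
u(t, L) = 36 - L - 9*t (u(t, L) = (36 - 9*t) - L = 36 - L - 9*t)
n = -28 (n = -2*9 - 10 = -18 - 10 = -28)
u(22, 4)/(-85) + n/(-403) = (36 - 1*4 - 9*22)/(-85) - 28/(-403) = (36 - 4 - 198)*(-1/85) - 28*(-1/403) = -166*(-1/85) + 28/403 = 166/85 + 28/403 = 69278/34255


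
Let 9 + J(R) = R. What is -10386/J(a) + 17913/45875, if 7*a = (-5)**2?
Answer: 1667942472/871625 ≈ 1913.6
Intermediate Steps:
a = 25/7 (a = (1/7)*(-5)**2 = (1/7)*25 = 25/7 ≈ 3.5714)
J(R) = -9 + R
-10386/J(a) + 17913/45875 = -10386/(-9 + 25/7) + 17913/45875 = -10386/(-38/7) + 17913*(1/45875) = -10386*(-7/38) + 17913/45875 = 36351/19 + 17913/45875 = 1667942472/871625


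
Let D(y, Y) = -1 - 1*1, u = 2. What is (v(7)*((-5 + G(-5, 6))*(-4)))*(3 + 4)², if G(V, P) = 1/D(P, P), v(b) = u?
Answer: 2156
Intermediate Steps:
D(y, Y) = -2 (D(y, Y) = -1 - 1 = -2)
v(b) = 2
G(V, P) = -½ (G(V, P) = 1/(-2) = -½)
(v(7)*((-5 + G(-5, 6))*(-4)))*(3 + 4)² = (2*((-5 - ½)*(-4)))*(3 + 4)² = (2*(-11/2*(-4)))*7² = (2*22)*49 = 44*49 = 2156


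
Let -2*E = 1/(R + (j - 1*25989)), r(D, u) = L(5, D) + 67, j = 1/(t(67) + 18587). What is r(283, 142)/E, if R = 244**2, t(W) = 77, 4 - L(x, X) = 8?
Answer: -39445636167/9332 ≈ -4.2269e+6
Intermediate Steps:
L(x, X) = -4 (L(x, X) = 4 - 1*8 = 4 - 8 = -4)
j = 1/18664 (j = 1/(77 + 18587) = 1/18664 ≈ 5.3579e-5)
R = 59536
r(D, u) = 63 (r(D, u) = -4 + 67 = 63)
E = -9332/626121209 (E = -1/(2*(59536 + (1/18664 - 1*25989))) = -1/(2*(59536 + (1/18664 - 25989))) = -1/(2*(59536 - 485058695/18664)) = -1/(2*626121209/18664) = -1/2*18664/626121209 = -9332/626121209 ≈ -1.4904e-5)
r(283, 142)/E = 63/(-9332/626121209) = 63*(-626121209/9332) = -39445636167/9332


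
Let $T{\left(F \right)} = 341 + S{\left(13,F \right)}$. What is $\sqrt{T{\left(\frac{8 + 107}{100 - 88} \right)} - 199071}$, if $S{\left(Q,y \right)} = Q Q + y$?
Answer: $\frac{i \sqrt{7147851}}{6} \approx 445.59 i$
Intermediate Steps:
$S{\left(Q,y \right)} = y + Q^{2}$ ($S{\left(Q,y \right)} = Q^{2} + y = y + Q^{2}$)
$T{\left(F \right)} = 510 + F$ ($T{\left(F \right)} = 341 + \left(F + 13^{2}\right) = 341 + \left(F + 169\right) = 341 + \left(169 + F\right) = 510 + F$)
$\sqrt{T{\left(\frac{8 + 107}{100 - 88} \right)} - 199071} = \sqrt{\left(510 + \frac{8 + 107}{100 - 88}\right) - 199071} = \sqrt{\left(510 + \frac{115}{12}\right) - 199071} = \sqrt{\frac{6235}{12} - 199071} = \sqrt{- \frac{2382617}{12}} = \frac{i \sqrt{7147851}}{6}$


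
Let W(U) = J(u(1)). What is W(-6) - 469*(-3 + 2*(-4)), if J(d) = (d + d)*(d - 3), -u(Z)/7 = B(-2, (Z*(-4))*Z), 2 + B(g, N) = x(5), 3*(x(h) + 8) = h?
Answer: 104531/9 ≈ 11615.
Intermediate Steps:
x(h) = -8 + h/3
B(g, N) = -25/3 (B(g, N) = -2 + (-8 + (⅓)*5) = -2 + (-8 + 5/3) = -2 - 19/3 = -25/3)
u(Z) = 175/3 (u(Z) = -7*(-25/3) = 175/3)
J(d) = 2*d*(-3 + d) (J(d) = (2*d)*(-3 + d) = 2*d*(-3 + d))
W(U) = 58100/9 (W(U) = 2*(175/3)*(-3 + 175/3) = 2*(175/3)*(166/3) = 58100/9)
W(-6) - 469*(-3 + 2*(-4)) = 58100/9 - 469*(-3 + 2*(-4)) = 58100/9 - 469*(-3 - 8) = 58100/9 - 469*(-11) = 58100/9 + 5159 = 104531/9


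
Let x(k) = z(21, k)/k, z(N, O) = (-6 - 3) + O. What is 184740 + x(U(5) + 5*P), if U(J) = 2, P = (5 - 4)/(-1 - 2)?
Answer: 184714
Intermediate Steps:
z(N, O) = -9 + O
P = -⅓ (P = 1/(-3) = 1*(-⅓) = -⅓ ≈ -0.33333)
x(k) = (-9 + k)/k
184740 + x(U(5) + 5*P) = 184740 + (-9 + (2 + 5*(-⅓)))/(2 + 5*(-⅓)) = 184740 + (-9 + (2 - 5/3))/(2 - 5/3) = 184740 + (-9 + ⅓)/(⅓) = 184740 + 3*(-26/3) = 184740 - 26 = 184714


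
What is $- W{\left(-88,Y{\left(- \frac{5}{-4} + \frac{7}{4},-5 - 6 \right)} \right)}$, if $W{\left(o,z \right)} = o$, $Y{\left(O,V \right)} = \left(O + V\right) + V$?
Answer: $88$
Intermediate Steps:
$Y{\left(O,V \right)} = O + 2 V$
$- W{\left(-88,Y{\left(- \frac{5}{-4} + \frac{7}{4},-5 - 6 \right)} \right)} = \left(-1\right) \left(-88\right) = 88$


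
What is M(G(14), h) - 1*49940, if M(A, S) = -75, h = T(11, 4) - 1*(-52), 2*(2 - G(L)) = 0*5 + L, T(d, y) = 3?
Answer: -50015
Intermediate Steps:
G(L) = 2 - L/2 (G(L) = 2 - (0*5 + L)/2 = 2 - (0 + L)/2 = 2 - L/2)
h = 55 (h = 3 - 1*(-52) = 3 + 52 = 55)
M(G(14), h) - 1*49940 = -75 - 1*49940 = -75 - 49940 = -50015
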